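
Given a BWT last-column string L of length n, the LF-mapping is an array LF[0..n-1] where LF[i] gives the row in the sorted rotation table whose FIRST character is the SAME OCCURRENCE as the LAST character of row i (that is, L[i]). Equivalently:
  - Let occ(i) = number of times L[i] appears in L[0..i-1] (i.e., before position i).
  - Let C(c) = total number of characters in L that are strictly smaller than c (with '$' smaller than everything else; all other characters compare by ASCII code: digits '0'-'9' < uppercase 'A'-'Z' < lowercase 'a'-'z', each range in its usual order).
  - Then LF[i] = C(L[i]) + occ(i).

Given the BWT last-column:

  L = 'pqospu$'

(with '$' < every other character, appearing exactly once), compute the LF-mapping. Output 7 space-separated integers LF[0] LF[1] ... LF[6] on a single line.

Answer: 2 4 1 5 3 6 0

Derivation:
Char counts: '$':1, 'o':1, 'p':2, 'q':1, 's':1, 'u':1
C (first-col start): C('$')=0, C('o')=1, C('p')=2, C('q')=4, C('s')=5, C('u')=6
L[0]='p': occ=0, LF[0]=C('p')+0=2+0=2
L[1]='q': occ=0, LF[1]=C('q')+0=4+0=4
L[2]='o': occ=0, LF[2]=C('o')+0=1+0=1
L[3]='s': occ=0, LF[3]=C('s')+0=5+0=5
L[4]='p': occ=1, LF[4]=C('p')+1=2+1=3
L[5]='u': occ=0, LF[5]=C('u')+0=6+0=6
L[6]='$': occ=0, LF[6]=C('$')+0=0+0=0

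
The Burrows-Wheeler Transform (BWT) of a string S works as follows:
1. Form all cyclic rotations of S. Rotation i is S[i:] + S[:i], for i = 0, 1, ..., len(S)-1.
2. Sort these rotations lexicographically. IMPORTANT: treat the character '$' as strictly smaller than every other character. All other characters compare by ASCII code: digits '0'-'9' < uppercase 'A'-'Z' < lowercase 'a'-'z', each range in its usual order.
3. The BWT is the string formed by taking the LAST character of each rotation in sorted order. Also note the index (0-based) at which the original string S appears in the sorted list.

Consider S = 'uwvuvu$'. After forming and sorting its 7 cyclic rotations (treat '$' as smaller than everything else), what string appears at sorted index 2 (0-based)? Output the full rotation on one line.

All 7 rotations (rotation i = S[i:]+S[:i]):
  rot[0] = uwvuvu$
  rot[1] = wvuvu$u
  rot[2] = vuvu$uw
  rot[3] = uvu$uwv
  rot[4] = vu$uwvu
  rot[5] = u$uwvuv
  rot[6] = $uwvuvu
Sorted (with $ < everything):
  sorted[0] = $uwvuvu
  sorted[1] = u$uwvuv
  sorted[2] = uvu$uwv
  sorted[3] = uwvuvu$
  sorted[4] = vu$uwvu
  sorted[5] = vuvu$uw
  sorted[6] = wvuvu$u
sorted[2] = uvu$uwv

Answer: uvu$uwv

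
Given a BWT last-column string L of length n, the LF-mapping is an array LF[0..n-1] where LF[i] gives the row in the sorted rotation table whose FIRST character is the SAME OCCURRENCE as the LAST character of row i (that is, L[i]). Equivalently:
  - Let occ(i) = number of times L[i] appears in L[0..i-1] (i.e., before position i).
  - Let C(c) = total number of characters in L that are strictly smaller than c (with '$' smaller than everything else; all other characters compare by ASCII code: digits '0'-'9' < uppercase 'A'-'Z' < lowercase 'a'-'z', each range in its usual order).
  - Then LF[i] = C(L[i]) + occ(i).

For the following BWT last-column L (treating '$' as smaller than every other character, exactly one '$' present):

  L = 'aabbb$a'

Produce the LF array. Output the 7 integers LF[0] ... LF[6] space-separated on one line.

Char counts: '$':1, 'a':3, 'b':3
C (first-col start): C('$')=0, C('a')=1, C('b')=4
L[0]='a': occ=0, LF[0]=C('a')+0=1+0=1
L[1]='a': occ=1, LF[1]=C('a')+1=1+1=2
L[2]='b': occ=0, LF[2]=C('b')+0=4+0=4
L[3]='b': occ=1, LF[3]=C('b')+1=4+1=5
L[4]='b': occ=2, LF[4]=C('b')+2=4+2=6
L[5]='$': occ=0, LF[5]=C('$')+0=0+0=0
L[6]='a': occ=2, LF[6]=C('a')+2=1+2=3

Answer: 1 2 4 5 6 0 3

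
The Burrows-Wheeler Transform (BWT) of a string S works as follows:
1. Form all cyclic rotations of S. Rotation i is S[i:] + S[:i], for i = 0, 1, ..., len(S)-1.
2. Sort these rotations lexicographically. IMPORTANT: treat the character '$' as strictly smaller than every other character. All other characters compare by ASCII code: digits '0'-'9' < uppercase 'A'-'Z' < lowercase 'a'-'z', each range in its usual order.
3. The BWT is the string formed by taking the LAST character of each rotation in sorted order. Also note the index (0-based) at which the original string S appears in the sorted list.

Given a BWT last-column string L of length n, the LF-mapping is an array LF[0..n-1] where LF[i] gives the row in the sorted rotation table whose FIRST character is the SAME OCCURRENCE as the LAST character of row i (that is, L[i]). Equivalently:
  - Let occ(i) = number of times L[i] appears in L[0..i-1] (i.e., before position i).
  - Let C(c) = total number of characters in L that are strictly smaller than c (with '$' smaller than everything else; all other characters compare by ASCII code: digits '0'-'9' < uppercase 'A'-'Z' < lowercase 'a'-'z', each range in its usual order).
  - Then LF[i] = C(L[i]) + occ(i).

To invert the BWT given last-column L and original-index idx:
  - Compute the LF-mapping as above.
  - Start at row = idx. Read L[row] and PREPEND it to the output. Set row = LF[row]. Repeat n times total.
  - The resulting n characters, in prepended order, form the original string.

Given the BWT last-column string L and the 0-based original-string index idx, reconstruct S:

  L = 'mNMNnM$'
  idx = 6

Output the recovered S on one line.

Answer: nNNMMm$

Derivation:
LF mapping: 5 3 1 4 6 2 0
Walk LF starting at row 6, prepending L[row]:
  step 1: row=6, L[6]='$', prepend. Next row=LF[6]=0
  step 2: row=0, L[0]='m', prepend. Next row=LF[0]=5
  step 3: row=5, L[5]='M', prepend. Next row=LF[5]=2
  step 4: row=2, L[2]='M', prepend. Next row=LF[2]=1
  step 5: row=1, L[1]='N', prepend. Next row=LF[1]=3
  step 6: row=3, L[3]='N', prepend. Next row=LF[3]=4
  step 7: row=4, L[4]='n', prepend. Next row=LF[4]=6
Reversed output: nNNMMm$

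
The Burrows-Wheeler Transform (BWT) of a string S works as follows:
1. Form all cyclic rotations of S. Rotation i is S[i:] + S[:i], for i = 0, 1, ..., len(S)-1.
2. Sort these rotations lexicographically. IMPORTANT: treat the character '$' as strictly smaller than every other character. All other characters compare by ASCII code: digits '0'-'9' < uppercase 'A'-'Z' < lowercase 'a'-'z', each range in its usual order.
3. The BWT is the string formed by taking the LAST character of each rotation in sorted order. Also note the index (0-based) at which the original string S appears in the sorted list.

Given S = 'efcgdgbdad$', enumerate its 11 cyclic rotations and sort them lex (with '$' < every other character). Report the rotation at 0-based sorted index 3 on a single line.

All 11 rotations (rotation i = S[i:]+S[:i]):
  rot[0] = efcgdgbdad$
  rot[1] = fcgdgbdad$e
  rot[2] = cgdgbdad$ef
  rot[3] = gdgbdad$efc
  rot[4] = dgbdad$efcg
  rot[5] = gbdad$efcgd
  rot[6] = bdad$efcgdg
  rot[7] = dad$efcgdgb
  rot[8] = ad$efcgdgbd
  rot[9] = d$efcgdgbda
  rot[10] = $efcgdgbdad
Sorted (with $ < everything):
  sorted[0] = $efcgdgbdad
  sorted[1] = ad$efcgdgbd
  sorted[2] = bdad$efcgdg
  sorted[3] = cgdgbdad$ef
  sorted[4] = d$efcgdgbda
  sorted[5] = dad$efcgdgb
  sorted[6] = dgbdad$efcg
  sorted[7] = efcgdgbdad$
  sorted[8] = fcgdgbdad$e
  sorted[9] = gbdad$efcgd
  sorted[10] = gdgbdad$efc
sorted[3] = cgdgbdad$ef

Answer: cgdgbdad$ef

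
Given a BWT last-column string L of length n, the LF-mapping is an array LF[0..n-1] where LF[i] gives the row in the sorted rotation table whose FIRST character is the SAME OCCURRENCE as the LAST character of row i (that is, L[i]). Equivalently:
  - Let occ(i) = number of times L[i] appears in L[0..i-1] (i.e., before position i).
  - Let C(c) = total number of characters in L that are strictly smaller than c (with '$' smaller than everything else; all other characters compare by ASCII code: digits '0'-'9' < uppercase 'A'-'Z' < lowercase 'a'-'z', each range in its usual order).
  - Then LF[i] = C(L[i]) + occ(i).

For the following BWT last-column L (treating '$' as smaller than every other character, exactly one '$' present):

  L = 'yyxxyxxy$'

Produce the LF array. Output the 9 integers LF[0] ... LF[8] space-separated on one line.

Char counts: '$':1, 'x':4, 'y':4
C (first-col start): C('$')=0, C('x')=1, C('y')=5
L[0]='y': occ=0, LF[0]=C('y')+0=5+0=5
L[1]='y': occ=1, LF[1]=C('y')+1=5+1=6
L[2]='x': occ=0, LF[2]=C('x')+0=1+0=1
L[3]='x': occ=1, LF[3]=C('x')+1=1+1=2
L[4]='y': occ=2, LF[4]=C('y')+2=5+2=7
L[5]='x': occ=2, LF[5]=C('x')+2=1+2=3
L[6]='x': occ=3, LF[6]=C('x')+3=1+3=4
L[7]='y': occ=3, LF[7]=C('y')+3=5+3=8
L[8]='$': occ=0, LF[8]=C('$')+0=0+0=0

Answer: 5 6 1 2 7 3 4 8 0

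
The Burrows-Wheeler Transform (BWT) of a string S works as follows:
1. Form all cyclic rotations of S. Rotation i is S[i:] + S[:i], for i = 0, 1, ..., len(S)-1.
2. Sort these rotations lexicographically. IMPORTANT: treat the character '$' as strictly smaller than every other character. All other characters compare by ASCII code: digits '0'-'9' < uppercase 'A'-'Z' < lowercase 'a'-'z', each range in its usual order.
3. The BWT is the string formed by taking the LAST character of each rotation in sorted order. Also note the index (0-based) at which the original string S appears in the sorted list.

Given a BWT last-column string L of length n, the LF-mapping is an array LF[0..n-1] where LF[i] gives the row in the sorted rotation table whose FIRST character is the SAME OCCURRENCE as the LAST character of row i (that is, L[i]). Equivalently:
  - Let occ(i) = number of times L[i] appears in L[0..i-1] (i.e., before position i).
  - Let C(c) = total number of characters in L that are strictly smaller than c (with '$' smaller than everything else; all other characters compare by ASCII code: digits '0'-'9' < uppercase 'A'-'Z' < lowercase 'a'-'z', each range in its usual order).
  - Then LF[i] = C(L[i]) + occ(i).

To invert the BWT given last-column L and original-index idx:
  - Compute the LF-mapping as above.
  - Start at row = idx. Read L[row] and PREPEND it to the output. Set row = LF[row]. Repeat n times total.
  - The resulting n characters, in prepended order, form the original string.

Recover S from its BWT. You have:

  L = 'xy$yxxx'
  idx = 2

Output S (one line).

LF mapping: 1 5 0 6 2 3 4
Walk LF starting at row 2, prepending L[row]:
  step 1: row=2, L[2]='$', prepend. Next row=LF[2]=0
  step 2: row=0, L[0]='x', prepend. Next row=LF[0]=1
  step 3: row=1, L[1]='y', prepend. Next row=LF[1]=5
  step 4: row=5, L[5]='x', prepend. Next row=LF[5]=3
  step 5: row=3, L[3]='y', prepend. Next row=LF[3]=6
  step 6: row=6, L[6]='x', prepend. Next row=LF[6]=4
  step 7: row=4, L[4]='x', prepend. Next row=LF[4]=2
Reversed output: xxyxyx$

Answer: xxyxyx$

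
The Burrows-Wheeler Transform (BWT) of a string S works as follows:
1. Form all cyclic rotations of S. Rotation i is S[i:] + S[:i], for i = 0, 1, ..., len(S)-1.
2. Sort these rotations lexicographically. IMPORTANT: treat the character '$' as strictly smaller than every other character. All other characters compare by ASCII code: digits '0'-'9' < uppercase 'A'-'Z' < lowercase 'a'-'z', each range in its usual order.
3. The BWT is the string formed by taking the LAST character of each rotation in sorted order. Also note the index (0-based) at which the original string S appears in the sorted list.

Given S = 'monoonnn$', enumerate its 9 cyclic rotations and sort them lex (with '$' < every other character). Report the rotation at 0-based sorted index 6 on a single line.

All 9 rotations (rotation i = S[i:]+S[:i]):
  rot[0] = monoonnn$
  rot[1] = onoonnn$m
  rot[2] = noonnn$mo
  rot[3] = oonnn$mon
  rot[4] = onnn$mono
  rot[5] = nnn$monoo
  rot[6] = nn$monoon
  rot[7] = n$monoonn
  rot[8] = $monoonnn
Sorted (with $ < everything):
  sorted[0] = $monoonnn
  sorted[1] = monoonnn$
  sorted[2] = n$monoonn
  sorted[3] = nn$monoon
  sorted[4] = nnn$monoo
  sorted[5] = noonnn$mo
  sorted[6] = onnn$mono
  sorted[7] = onoonnn$m
  sorted[8] = oonnn$mon
sorted[6] = onnn$mono

Answer: onnn$mono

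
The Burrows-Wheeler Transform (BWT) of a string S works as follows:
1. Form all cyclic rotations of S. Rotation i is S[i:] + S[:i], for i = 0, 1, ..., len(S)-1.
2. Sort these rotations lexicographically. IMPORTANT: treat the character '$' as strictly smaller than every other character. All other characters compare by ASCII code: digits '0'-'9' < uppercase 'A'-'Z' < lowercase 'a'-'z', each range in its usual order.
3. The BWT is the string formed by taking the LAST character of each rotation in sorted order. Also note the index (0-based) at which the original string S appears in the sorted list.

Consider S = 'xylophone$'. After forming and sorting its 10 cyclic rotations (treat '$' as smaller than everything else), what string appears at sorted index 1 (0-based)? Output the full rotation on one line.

All 10 rotations (rotation i = S[i:]+S[:i]):
  rot[0] = xylophone$
  rot[1] = ylophone$x
  rot[2] = lophone$xy
  rot[3] = ophone$xyl
  rot[4] = phone$xylo
  rot[5] = hone$xylop
  rot[6] = one$xyloph
  rot[7] = ne$xylopho
  rot[8] = e$xylophon
  rot[9] = $xylophone
Sorted (with $ < everything):
  sorted[0] = $xylophone
  sorted[1] = e$xylophon
  sorted[2] = hone$xylop
  sorted[3] = lophone$xy
  sorted[4] = ne$xylopho
  sorted[5] = one$xyloph
  sorted[6] = ophone$xyl
  sorted[7] = phone$xylo
  sorted[8] = xylophone$
  sorted[9] = ylophone$x
sorted[1] = e$xylophon

Answer: e$xylophon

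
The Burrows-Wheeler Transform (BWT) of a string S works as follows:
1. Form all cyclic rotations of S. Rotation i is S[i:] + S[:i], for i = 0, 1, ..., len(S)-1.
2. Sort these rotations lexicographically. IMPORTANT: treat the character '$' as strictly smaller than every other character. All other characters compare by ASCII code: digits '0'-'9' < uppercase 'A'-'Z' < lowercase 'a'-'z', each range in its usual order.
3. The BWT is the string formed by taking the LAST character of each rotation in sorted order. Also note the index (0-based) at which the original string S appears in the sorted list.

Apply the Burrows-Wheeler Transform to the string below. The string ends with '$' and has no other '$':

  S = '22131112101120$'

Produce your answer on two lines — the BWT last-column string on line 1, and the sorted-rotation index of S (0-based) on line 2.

Answer: 0212301112112$1
13

Derivation:
All 15 rotations (rotation i = S[i:]+S[:i]):
  rot[0] = 22131112101120$
  rot[1] = 2131112101120$2
  rot[2] = 131112101120$22
  rot[3] = 31112101120$221
  rot[4] = 1112101120$2213
  rot[5] = 112101120$22131
  rot[6] = 12101120$221311
  rot[7] = 2101120$2213111
  rot[8] = 101120$22131112
  rot[9] = 01120$221311121
  rot[10] = 1120$2213111210
  rot[11] = 120$22131112101
  rot[12] = 20$221311121011
  rot[13] = 0$2213111210112
  rot[14] = $22131112101120
Sorted (with $ < everything):
  sorted[0] = $22131112101120  (last char: '0')
  sorted[1] = 0$2213111210112  (last char: '2')
  sorted[2] = 01120$221311121  (last char: '1')
  sorted[3] = 101120$22131112  (last char: '2')
  sorted[4] = 1112101120$2213  (last char: '3')
  sorted[5] = 1120$2213111210  (last char: '0')
  sorted[6] = 112101120$22131  (last char: '1')
  sorted[7] = 120$22131112101  (last char: '1')
  sorted[8] = 12101120$221311  (last char: '1')
  sorted[9] = 131112101120$22  (last char: '2')
  sorted[10] = 20$221311121011  (last char: '1')
  sorted[11] = 2101120$2213111  (last char: '1')
  sorted[12] = 2131112101120$2  (last char: '2')
  sorted[13] = 22131112101120$  (last char: '$')
  sorted[14] = 31112101120$221  (last char: '1')
Last column: 0212301112112$1
Original string S is at sorted index 13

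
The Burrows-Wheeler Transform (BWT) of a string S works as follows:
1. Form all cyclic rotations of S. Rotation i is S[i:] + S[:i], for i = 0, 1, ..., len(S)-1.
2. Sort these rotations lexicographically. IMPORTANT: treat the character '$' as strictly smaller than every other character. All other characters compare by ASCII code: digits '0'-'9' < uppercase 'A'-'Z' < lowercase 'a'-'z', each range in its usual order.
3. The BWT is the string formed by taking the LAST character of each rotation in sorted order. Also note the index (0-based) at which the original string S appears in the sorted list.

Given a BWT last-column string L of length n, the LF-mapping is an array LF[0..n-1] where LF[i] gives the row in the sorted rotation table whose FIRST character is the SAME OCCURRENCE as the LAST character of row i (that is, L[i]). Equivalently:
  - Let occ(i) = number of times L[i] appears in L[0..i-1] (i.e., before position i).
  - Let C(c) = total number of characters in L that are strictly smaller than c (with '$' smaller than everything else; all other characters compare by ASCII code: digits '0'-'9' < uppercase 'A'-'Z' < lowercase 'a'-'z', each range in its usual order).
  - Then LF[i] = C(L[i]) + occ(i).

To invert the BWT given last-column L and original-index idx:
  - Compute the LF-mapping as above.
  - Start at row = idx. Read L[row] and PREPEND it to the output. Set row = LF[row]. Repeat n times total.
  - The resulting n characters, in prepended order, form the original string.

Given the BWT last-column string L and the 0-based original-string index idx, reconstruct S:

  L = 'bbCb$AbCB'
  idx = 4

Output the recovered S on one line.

LF mapping: 5 6 3 7 0 1 8 4 2
Walk LF starting at row 4, prepending L[row]:
  step 1: row=4, L[4]='$', prepend. Next row=LF[4]=0
  step 2: row=0, L[0]='b', prepend. Next row=LF[0]=5
  step 3: row=5, L[5]='A', prepend. Next row=LF[5]=1
  step 4: row=1, L[1]='b', prepend. Next row=LF[1]=6
  step 5: row=6, L[6]='b', prepend. Next row=LF[6]=8
  step 6: row=8, L[8]='B', prepend. Next row=LF[8]=2
  step 7: row=2, L[2]='C', prepend. Next row=LF[2]=3
  step 8: row=3, L[3]='b', prepend. Next row=LF[3]=7
  step 9: row=7, L[7]='C', prepend. Next row=LF[7]=4
Reversed output: CbCBbbAb$

Answer: CbCBbbAb$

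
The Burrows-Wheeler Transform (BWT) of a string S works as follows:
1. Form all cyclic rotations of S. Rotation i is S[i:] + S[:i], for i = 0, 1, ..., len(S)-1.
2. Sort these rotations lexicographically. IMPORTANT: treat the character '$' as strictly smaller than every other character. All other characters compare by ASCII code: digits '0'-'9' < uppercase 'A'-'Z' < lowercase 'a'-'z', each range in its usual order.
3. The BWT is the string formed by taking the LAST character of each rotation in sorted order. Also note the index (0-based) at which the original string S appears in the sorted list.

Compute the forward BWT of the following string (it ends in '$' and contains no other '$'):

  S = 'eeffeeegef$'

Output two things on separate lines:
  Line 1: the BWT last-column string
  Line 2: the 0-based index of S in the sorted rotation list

All 11 rotations (rotation i = S[i:]+S[:i]):
  rot[0] = eeffeeegef$
  rot[1] = effeeegef$e
  rot[2] = ffeeegef$ee
  rot[3] = feeegef$eef
  rot[4] = eeegef$eeff
  rot[5] = eegef$eeffe
  rot[6] = egef$eeffee
  rot[7] = gef$eeffeee
  rot[8] = ef$eeffeeeg
  rot[9] = f$eeffeeege
  rot[10] = $eeffeeegef
Sorted (with $ < everything):
  sorted[0] = $eeffeeegef  (last char: 'f')
  sorted[1] = eeegef$eeff  (last char: 'f')
  sorted[2] = eeffeeegef$  (last char: '$')
  sorted[3] = eegef$eeffe  (last char: 'e')
  sorted[4] = ef$eeffeeeg  (last char: 'g')
  sorted[5] = effeeegef$e  (last char: 'e')
  sorted[6] = egef$eeffee  (last char: 'e')
  sorted[7] = f$eeffeeege  (last char: 'e')
  sorted[8] = feeegef$eef  (last char: 'f')
  sorted[9] = ffeeegef$ee  (last char: 'e')
  sorted[10] = gef$eeffeee  (last char: 'e')
Last column: ff$egeeefee
Original string S is at sorted index 2

Answer: ff$egeeefee
2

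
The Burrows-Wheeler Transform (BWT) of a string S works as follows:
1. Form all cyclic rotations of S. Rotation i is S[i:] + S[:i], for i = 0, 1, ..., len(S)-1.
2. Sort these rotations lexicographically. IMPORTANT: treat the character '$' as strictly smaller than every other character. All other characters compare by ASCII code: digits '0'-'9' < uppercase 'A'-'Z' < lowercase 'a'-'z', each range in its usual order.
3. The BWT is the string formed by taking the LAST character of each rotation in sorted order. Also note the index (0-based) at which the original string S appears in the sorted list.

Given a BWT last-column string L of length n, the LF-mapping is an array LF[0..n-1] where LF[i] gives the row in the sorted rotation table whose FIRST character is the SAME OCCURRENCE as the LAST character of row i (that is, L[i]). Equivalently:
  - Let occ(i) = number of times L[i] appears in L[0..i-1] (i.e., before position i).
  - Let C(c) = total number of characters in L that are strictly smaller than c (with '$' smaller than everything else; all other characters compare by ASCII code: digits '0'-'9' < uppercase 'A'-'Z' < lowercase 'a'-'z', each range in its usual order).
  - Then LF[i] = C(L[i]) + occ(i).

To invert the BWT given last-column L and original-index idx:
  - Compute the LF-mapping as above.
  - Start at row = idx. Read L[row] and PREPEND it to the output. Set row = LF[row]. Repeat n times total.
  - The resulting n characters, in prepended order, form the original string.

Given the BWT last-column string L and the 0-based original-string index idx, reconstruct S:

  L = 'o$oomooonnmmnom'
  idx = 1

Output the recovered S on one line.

LF mapping: 8 0 9 10 1 11 12 13 5 6 2 3 7 14 4
Walk LF starting at row 1, prepending L[row]:
  step 1: row=1, L[1]='$', prepend. Next row=LF[1]=0
  step 2: row=0, L[0]='o', prepend. Next row=LF[0]=8
  step 3: row=8, L[8]='n', prepend. Next row=LF[8]=5
  step 4: row=5, L[5]='o', prepend. Next row=LF[5]=11
  step 5: row=11, L[11]='m', prepend. Next row=LF[11]=3
  step 6: row=3, L[3]='o', prepend. Next row=LF[3]=10
  step 7: row=10, L[10]='m', prepend. Next row=LF[10]=2
  step 8: row=2, L[2]='o', prepend. Next row=LF[2]=9
  step 9: row=9, L[9]='n', prepend. Next row=LF[9]=6
  step 10: row=6, L[6]='o', prepend. Next row=LF[6]=12
  step 11: row=12, L[12]='n', prepend. Next row=LF[12]=7
  step 12: row=7, L[7]='o', prepend. Next row=LF[7]=13
  step 13: row=13, L[13]='o', prepend. Next row=LF[13]=14
  step 14: row=14, L[14]='m', prepend. Next row=LF[14]=4
  step 15: row=4, L[4]='m', prepend. Next row=LF[4]=1
Reversed output: mmoononomomono$

Answer: mmoononomomono$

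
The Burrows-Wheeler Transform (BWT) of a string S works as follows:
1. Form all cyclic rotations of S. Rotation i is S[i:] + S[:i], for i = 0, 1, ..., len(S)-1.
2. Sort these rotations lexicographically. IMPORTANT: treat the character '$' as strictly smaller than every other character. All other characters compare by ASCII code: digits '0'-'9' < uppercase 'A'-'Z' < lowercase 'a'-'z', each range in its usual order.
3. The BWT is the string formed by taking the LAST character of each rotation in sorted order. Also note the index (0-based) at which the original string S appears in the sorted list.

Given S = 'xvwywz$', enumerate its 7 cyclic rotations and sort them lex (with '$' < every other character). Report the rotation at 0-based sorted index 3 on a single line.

Answer: wz$xvwy

Derivation:
All 7 rotations (rotation i = S[i:]+S[:i]):
  rot[0] = xvwywz$
  rot[1] = vwywz$x
  rot[2] = wywz$xv
  rot[3] = ywz$xvw
  rot[4] = wz$xvwy
  rot[5] = z$xvwyw
  rot[6] = $xvwywz
Sorted (with $ < everything):
  sorted[0] = $xvwywz
  sorted[1] = vwywz$x
  sorted[2] = wywz$xv
  sorted[3] = wz$xvwy
  sorted[4] = xvwywz$
  sorted[5] = ywz$xvw
  sorted[6] = z$xvwyw
sorted[3] = wz$xvwy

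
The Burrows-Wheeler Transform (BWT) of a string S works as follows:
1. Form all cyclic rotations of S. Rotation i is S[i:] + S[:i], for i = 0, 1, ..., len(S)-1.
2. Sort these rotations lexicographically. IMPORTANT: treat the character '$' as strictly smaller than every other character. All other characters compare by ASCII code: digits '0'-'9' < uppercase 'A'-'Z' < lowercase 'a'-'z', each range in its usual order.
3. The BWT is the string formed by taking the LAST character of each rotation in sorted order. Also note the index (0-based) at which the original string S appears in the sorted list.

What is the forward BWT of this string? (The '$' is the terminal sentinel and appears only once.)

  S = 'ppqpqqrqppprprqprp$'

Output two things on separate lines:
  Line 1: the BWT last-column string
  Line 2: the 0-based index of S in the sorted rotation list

Answer: prq$ppqqprrprpqppqp
3

Derivation:
All 19 rotations (rotation i = S[i:]+S[:i]):
  rot[0] = ppqpqqrqppprprqprp$
  rot[1] = pqpqqrqppprprqprp$p
  rot[2] = qpqqrqppprprqprp$pp
  rot[3] = pqqrqppprprqprp$ppq
  rot[4] = qqrqppprprqprp$ppqp
  rot[5] = qrqppprprqprp$ppqpq
  rot[6] = rqppprprqprp$ppqpqq
  rot[7] = qppprprqprp$ppqpqqr
  rot[8] = ppprprqprp$ppqpqqrq
  rot[9] = pprprqprp$ppqpqqrqp
  rot[10] = prprqprp$ppqpqqrqpp
  rot[11] = rprqprp$ppqpqqrqppp
  rot[12] = prqprp$ppqpqqrqpppr
  rot[13] = rqprp$ppqpqqrqppprp
  rot[14] = qprp$ppqpqqrqppprpr
  rot[15] = prp$ppqpqqrqppprprq
  rot[16] = rp$ppqpqqrqppprprqp
  rot[17] = p$ppqpqqrqppprprqpr
  rot[18] = $ppqpqqrqppprprqprp
Sorted (with $ < everything):
  sorted[0] = $ppqpqqrqppprprqprp  (last char: 'p')
  sorted[1] = p$ppqpqqrqppprprqpr  (last char: 'r')
  sorted[2] = ppprprqprp$ppqpqqrq  (last char: 'q')
  sorted[3] = ppqpqqrqppprprqprp$  (last char: '$')
  sorted[4] = pprprqprp$ppqpqqrqp  (last char: 'p')
  sorted[5] = pqpqqrqppprprqprp$p  (last char: 'p')
  sorted[6] = pqqrqppprprqprp$ppq  (last char: 'q')
  sorted[7] = prp$ppqpqqrqppprprq  (last char: 'q')
  sorted[8] = prprqprp$ppqpqqrqpp  (last char: 'p')
  sorted[9] = prqprp$ppqpqqrqpppr  (last char: 'r')
  sorted[10] = qppprprqprp$ppqpqqr  (last char: 'r')
  sorted[11] = qpqqrqppprprqprp$pp  (last char: 'p')
  sorted[12] = qprp$ppqpqqrqppprpr  (last char: 'r')
  sorted[13] = qqrqppprprqprp$ppqp  (last char: 'p')
  sorted[14] = qrqppprprqprp$ppqpq  (last char: 'q')
  sorted[15] = rp$ppqpqqrqppprprqp  (last char: 'p')
  sorted[16] = rprqprp$ppqpqqrqppp  (last char: 'p')
  sorted[17] = rqppprprqprp$ppqpqq  (last char: 'q')
  sorted[18] = rqprp$ppqpqqrqppprp  (last char: 'p')
Last column: prq$ppqqprrprpqppqp
Original string S is at sorted index 3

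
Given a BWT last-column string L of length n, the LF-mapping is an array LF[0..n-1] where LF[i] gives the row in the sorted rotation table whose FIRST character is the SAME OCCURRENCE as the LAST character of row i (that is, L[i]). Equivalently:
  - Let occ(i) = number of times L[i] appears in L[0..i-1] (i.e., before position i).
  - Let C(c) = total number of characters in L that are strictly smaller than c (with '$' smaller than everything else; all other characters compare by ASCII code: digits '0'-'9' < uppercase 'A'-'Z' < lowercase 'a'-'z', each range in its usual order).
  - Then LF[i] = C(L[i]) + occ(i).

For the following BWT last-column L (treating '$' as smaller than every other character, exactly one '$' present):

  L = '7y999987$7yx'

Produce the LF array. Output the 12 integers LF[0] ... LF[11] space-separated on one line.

Char counts: '$':1, '7':3, '8':1, '9':4, 'x':1, 'y':2
C (first-col start): C('$')=0, C('7')=1, C('8')=4, C('9')=5, C('x')=9, C('y')=10
L[0]='7': occ=0, LF[0]=C('7')+0=1+0=1
L[1]='y': occ=0, LF[1]=C('y')+0=10+0=10
L[2]='9': occ=0, LF[2]=C('9')+0=5+0=5
L[3]='9': occ=1, LF[3]=C('9')+1=5+1=6
L[4]='9': occ=2, LF[4]=C('9')+2=5+2=7
L[5]='9': occ=3, LF[5]=C('9')+3=5+3=8
L[6]='8': occ=0, LF[6]=C('8')+0=4+0=4
L[7]='7': occ=1, LF[7]=C('7')+1=1+1=2
L[8]='$': occ=0, LF[8]=C('$')+0=0+0=0
L[9]='7': occ=2, LF[9]=C('7')+2=1+2=3
L[10]='y': occ=1, LF[10]=C('y')+1=10+1=11
L[11]='x': occ=0, LF[11]=C('x')+0=9+0=9

Answer: 1 10 5 6 7 8 4 2 0 3 11 9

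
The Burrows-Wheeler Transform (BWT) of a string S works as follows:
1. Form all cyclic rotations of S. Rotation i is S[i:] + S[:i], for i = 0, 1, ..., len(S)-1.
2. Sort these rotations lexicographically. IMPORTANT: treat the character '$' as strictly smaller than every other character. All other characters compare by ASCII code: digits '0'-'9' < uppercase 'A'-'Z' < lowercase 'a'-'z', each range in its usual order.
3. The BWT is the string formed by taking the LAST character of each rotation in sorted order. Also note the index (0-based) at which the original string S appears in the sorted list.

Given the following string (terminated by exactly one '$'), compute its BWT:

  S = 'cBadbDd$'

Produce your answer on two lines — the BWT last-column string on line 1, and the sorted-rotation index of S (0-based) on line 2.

All 8 rotations (rotation i = S[i:]+S[:i]):
  rot[0] = cBadbDd$
  rot[1] = BadbDd$c
  rot[2] = adbDd$cB
  rot[3] = dbDd$cBa
  rot[4] = bDd$cBad
  rot[5] = Dd$cBadb
  rot[6] = d$cBadbD
  rot[7] = $cBadbDd
Sorted (with $ < everything):
  sorted[0] = $cBadbDd  (last char: 'd')
  sorted[1] = BadbDd$c  (last char: 'c')
  sorted[2] = Dd$cBadb  (last char: 'b')
  sorted[3] = adbDd$cB  (last char: 'B')
  sorted[4] = bDd$cBad  (last char: 'd')
  sorted[5] = cBadbDd$  (last char: '$')
  sorted[6] = d$cBadbD  (last char: 'D')
  sorted[7] = dbDd$cBa  (last char: 'a')
Last column: dcbBd$Da
Original string S is at sorted index 5

Answer: dcbBd$Da
5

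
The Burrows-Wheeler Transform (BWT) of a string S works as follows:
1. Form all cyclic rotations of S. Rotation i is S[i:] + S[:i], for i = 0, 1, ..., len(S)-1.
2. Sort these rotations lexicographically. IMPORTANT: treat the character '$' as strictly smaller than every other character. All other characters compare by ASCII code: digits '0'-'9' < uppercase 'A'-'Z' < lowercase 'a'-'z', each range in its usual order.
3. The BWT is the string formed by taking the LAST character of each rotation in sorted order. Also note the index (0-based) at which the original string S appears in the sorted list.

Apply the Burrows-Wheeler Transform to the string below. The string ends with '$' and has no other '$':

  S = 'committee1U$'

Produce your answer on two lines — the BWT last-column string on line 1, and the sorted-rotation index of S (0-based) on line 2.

Answer: Ue1$etmmocti
3

Derivation:
All 12 rotations (rotation i = S[i:]+S[:i]):
  rot[0] = committee1U$
  rot[1] = ommittee1U$c
  rot[2] = mmittee1U$co
  rot[3] = mittee1U$com
  rot[4] = ittee1U$comm
  rot[5] = ttee1U$commi
  rot[6] = tee1U$commit
  rot[7] = ee1U$committ
  rot[8] = e1U$committe
  rot[9] = 1U$committee
  rot[10] = U$committee1
  rot[11] = $committee1U
Sorted (with $ < everything):
  sorted[0] = $committee1U  (last char: 'U')
  sorted[1] = 1U$committee  (last char: 'e')
  sorted[2] = U$committee1  (last char: '1')
  sorted[3] = committee1U$  (last char: '$')
  sorted[4] = e1U$committe  (last char: 'e')
  sorted[5] = ee1U$committ  (last char: 't')
  sorted[6] = ittee1U$comm  (last char: 'm')
  sorted[7] = mittee1U$com  (last char: 'm')
  sorted[8] = mmittee1U$co  (last char: 'o')
  sorted[9] = ommittee1U$c  (last char: 'c')
  sorted[10] = tee1U$commit  (last char: 't')
  sorted[11] = ttee1U$commi  (last char: 'i')
Last column: Ue1$etmmocti
Original string S is at sorted index 3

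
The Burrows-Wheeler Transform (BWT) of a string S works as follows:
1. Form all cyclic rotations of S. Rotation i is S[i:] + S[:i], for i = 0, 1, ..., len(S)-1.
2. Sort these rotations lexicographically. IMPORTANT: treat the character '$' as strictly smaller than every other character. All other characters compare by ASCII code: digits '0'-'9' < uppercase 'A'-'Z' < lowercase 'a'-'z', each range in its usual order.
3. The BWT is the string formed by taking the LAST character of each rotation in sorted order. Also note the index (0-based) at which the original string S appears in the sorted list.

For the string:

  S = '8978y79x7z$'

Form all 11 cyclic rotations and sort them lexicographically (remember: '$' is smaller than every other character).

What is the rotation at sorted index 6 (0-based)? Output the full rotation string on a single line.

Answer: 978y79x7z$8

Derivation:
All 11 rotations (rotation i = S[i:]+S[:i]):
  rot[0] = 8978y79x7z$
  rot[1] = 978y79x7z$8
  rot[2] = 78y79x7z$89
  rot[3] = 8y79x7z$897
  rot[4] = y79x7z$8978
  rot[5] = 79x7z$8978y
  rot[6] = 9x7z$8978y7
  rot[7] = x7z$8978y79
  rot[8] = 7z$8978y79x
  rot[9] = z$8978y79x7
  rot[10] = $8978y79x7z
Sorted (with $ < everything):
  sorted[0] = $8978y79x7z
  sorted[1] = 78y79x7z$89
  sorted[2] = 79x7z$8978y
  sorted[3] = 7z$8978y79x
  sorted[4] = 8978y79x7z$
  sorted[5] = 8y79x7z$897
  sorted[6] = 978y79x7z$8
  sorted[7] = 9x7z$8978y7
  sorted[8] = x7z$8978y79
  sorted[9] = y79x7z$8978
  sorted[10] = z$8978y79x7
sorted[6] = 978y79x7z$8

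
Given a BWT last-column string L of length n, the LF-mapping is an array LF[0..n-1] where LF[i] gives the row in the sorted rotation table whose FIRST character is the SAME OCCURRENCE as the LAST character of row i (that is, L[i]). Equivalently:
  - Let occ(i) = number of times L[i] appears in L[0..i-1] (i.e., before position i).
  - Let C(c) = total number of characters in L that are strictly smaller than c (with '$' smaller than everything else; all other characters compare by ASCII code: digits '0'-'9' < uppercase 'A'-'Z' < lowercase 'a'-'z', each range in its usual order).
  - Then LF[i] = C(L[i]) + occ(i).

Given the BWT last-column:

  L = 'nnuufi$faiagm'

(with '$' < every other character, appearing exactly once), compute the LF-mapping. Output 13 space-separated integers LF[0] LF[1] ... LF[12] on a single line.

Char counts: '$':1, 'a':2, 'f':2, 'g':1, 'i':2, 'm':1, 'n':2, 'u':2
C (first-col start): C('$')=0, C('a')=1, C('f')=3, C('g')=5, C('i')=6, C('m')=8, C('n')=9, C('u')=11
L[0]='n': occ=0, LF[0]=C('n')+0=9+0=9
L[1]='n': occ=1, LF[1]=C('n')+1=9+1=10
L[2]='u': occ=0, LF[2]=C('u')+0=11+0=11
L[3]='u': occ=1, LF[3]=C('u')+1=11+1=12
L[4]='f': occ=0, LF[4]=C('f')+0=3+0=3
L[5]='i': occ=0, LF[5]=C('i')+0=6+0=6
L[6]='$': occ=0, LF[6]=C('$')+0=0+0=0
L[7]='f': occ=1, LF[7]=C('f')+1=3+1=4
L[8]='a': occ=0, LF[8]=C('a')+0=1+0=1
L[9]='i': occ=1, LF[9]=C('i')+1=6+1=7
L[10]='a': occ=1, LF[10]=C('a')+1=1+1=2
L[11]='g': occ=0, LF[11]=C('g')+0=5+0=5
L[12]='m': occ=0, LF[12]=C('m')+0=8+0=8

Answer: 9 10 11 12 3 6 0 4 1 7 2 5 8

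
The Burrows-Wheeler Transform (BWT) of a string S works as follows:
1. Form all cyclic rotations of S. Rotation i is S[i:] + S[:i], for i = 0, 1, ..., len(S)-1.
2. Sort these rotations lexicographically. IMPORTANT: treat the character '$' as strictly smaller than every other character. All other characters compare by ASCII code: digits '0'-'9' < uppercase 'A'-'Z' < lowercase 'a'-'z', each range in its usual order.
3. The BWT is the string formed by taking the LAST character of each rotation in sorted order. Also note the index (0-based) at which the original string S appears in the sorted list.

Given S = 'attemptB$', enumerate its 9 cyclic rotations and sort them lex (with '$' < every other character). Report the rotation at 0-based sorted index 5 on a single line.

All 9 rotations (rotation i = S[i:]+S[:i]):
  rot[0] = attemptB$
  rot[1] = ttemptB$a
  rot[2] = temptB$at
  rot[3] = emptB$att
  rot[4] = mptB$atte
  rot[5] = ptB$attem
  rot[6] = tB$attemp
  rot[7] = B$attempt
  rot[8] = $attemptB
Sorted (with $ < everything):
  sorted[0] = $attemptB
  sorted[1] = B$attempt
  sorted[2] = attemptB$
  sorted[3] = emptB$att
  sorted[4] = mptB$atte
  sorted[5] = ptB$attem
  sorted[6] = tB$attemp
  sorted[7] = temptB$at
  sorted[8] = ttemptB$a
sorted[5] = ptB$attem

Answer: ptB$attem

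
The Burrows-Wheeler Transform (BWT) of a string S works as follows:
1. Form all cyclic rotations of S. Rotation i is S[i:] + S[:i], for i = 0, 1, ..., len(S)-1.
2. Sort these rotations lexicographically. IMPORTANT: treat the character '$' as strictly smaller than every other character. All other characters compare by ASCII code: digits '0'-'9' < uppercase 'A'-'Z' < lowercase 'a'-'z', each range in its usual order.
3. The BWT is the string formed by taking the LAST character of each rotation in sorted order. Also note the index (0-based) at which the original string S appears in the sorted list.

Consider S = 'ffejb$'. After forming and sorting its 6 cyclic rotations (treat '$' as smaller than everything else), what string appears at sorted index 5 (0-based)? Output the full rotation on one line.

All 6 rotations (rotation i = S[i:]+S[:i]):
  rot[0] = ffejb$
  rot[1] = fejb$f
  rot[2] = ejb$ff
  rot[3] = jb$ffe
  rot[4] = b$ffej
  rot[5] = $ffejb
Sorted (with $ < everything):
  sorted[0] = $ffejb
  sorted[1] = b$ffej
  sorted[2] = ejb$ff
  sorted[3] = fejb$f
  sorted[4] = ffejb$
  sorted[5] = jb$ffe
sorted[5] = jb$ffe

Answer: jb$ffe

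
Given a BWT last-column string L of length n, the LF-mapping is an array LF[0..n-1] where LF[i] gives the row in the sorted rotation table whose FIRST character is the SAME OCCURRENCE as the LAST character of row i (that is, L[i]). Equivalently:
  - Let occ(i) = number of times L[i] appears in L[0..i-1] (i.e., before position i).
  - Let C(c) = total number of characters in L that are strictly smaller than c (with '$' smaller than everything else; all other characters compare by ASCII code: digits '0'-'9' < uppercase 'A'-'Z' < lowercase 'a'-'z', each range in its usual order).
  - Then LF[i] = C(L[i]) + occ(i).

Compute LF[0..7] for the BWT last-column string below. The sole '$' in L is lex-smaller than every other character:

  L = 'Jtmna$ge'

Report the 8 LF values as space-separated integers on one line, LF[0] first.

Answer: 1 7 5 6 2 0 4 3

Derivation:
Char counts: '$':1, 'J':1, 'a':1, 'e':1, 'g':1, 'm':1, 'n':1, 't':1
C (first-col start): C('$')=0, C('J')=1, C('a')=2, C('e')=3, C('g')=4, C('m')=5, C('n')=6, C('t')=7
L[0]='J': occ=0, LF[0]=C('J')+0=1+0=1
L[1]='t': occ=0, LF[1]=C('t')+0=7+0=7
L[2]='m': occ=0, LF[2]=C('m')+0=5+0=5
L[3]='n': occ=0, LF[3]=C('n')+0=6+0=6
L[4]='a': occ=0, LF[4]=C('a')+0=2+0=2
L[5]='$': occ=0, LF[5]=C('$')+0=0+0=0
L[6]='g': occ=0, LF[6]=C('g')+0=4+0=4
L[7]='e': occ=0, LF[7]=C('e')+0=3+0=3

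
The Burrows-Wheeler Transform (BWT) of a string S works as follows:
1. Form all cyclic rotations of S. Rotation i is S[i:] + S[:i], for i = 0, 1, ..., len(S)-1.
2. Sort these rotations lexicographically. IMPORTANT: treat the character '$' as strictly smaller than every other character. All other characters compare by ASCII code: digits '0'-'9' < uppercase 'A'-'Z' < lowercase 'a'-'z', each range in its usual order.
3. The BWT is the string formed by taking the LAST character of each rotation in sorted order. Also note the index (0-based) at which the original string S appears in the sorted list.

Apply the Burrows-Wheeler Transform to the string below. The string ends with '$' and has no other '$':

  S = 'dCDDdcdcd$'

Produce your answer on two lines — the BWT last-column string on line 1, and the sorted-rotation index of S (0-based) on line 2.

All 10 rotations (rotation i = S[i:]+S[:i]):
  rot[0] = dCDDdcdcd$
  rot[1] = CDDdcdcd$d
  rot[2] = DDdcdcd$dC
  rot[3] = Ddcdcd$dCD
  rot[4] = dcdcd$dCDD
  rot[5] = cdcd$dCDDd
  rot[6] = dcd$dCDDdc
  rot[7] = cd$dCDDdcd
  rot[8] = d$dCDDdcdc
  rot[9] = $dCDDdcdcd
Sorted (with $ < everything):
  sorted[0] = $dCDDdcdcd  (last char: 'd')
  sorted[1] = CDDdcdcd$d  (last char: 'd')
  sorted[2] = DDdcdcd$dC  (last char: 'C')
  sorted[3] = Ddcdcd$dCD  (last char: 'D')
  sorted[4] = cd$dCDDdcd  (last char: 'd')
  sorted[5] = cdcd$dCDDd  (last char: 'd')
  sorted[6] = d$dCDDdcdc  (last char: 'c')
  sorted[7] = dCDDdcdcd$  (last char: '$')
  sorted[8] = dcd$dCDDdc  (last char: 'c')
  sorted[9] = dcdcd$dCDD  (last char: 'D')
Last column: ddCDddc$cD
Original string S is at sorted index 7

Answer: ddCDddc$cD
7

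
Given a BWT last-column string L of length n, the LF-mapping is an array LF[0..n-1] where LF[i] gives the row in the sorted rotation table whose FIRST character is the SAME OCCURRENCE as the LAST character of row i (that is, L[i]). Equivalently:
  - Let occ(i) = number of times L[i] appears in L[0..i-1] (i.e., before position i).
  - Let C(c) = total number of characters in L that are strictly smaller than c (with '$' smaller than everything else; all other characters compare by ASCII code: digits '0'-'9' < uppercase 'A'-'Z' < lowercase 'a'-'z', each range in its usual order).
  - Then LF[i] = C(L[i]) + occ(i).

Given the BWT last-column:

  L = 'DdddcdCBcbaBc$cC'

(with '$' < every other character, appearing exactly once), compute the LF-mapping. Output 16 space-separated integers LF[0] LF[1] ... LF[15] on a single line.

Answer: 5 12 13 14 8 15 3 1 9 7 6 2 10 0 11 4

Derivation:
Char counts: '$':1, 'B':2, 'C':2, 'D':1, 'a':1, 'b':1, 'c':4, 'd':4
C (first-col start): C('$')=0, C('B')=1, C('C')=3, C('D')=5, C('a')=6, C('b')=7, C('c')=8, C('d')=12
L[0]='D': occ=0, LF[0]=C('D')+0=5+0=5
L[1]='d': occ=0, LF[1]=C('d')+0=12+0=12
L[2]='d': occ=1, LF[2]=C('d')+1=12+1=13
L[3]='d': occ=2, LF[3]=C('d')+2=12+2=14
L[4]='c': occ=0, LF[4]=C('c')+0=8+0=8
L[5]='d': occ=3, LF[5]=C('d')+3=12+3=15
L[6]='C': occ=0, LF[6]=C('C')+0=3+0=3
L[7]='B': occ=0, LF[7]=C('B')+0=1+0=1
L[8]='c': occ=1, LF[8]=C('c')+1=8+1=9
L[9]='b': occ=0, LF[9]=C('b')+0=7+0=7
L[10]='a': occ=0, LF[10]=C('a')+0=6+0=6
L[11]='B': occ=1, LF[11]=C('B')+1=1+1=2
L[12]='c': occ=2, LF[12]=C('c')+2=8+2=10
L[13]='$': occ=0, LF[13]=C('$')+0=0+0=0
L[14]='c': occ=3, LF[14]=C('c')+3=8+3=11
L[15]='C': occ=1, LF[15]=C('C')+1=3+1=4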